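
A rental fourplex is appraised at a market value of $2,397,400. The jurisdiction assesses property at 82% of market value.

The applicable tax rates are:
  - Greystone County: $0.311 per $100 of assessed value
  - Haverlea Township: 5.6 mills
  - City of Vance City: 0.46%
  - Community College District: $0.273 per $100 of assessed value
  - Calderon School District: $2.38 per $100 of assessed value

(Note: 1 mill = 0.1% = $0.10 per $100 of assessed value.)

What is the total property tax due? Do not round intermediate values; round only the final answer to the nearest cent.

Assessed value = $2,397,400 × 0.82 = $1,965,868
Greystone County: $1,965,868 × 0.00311 = $6,113.84948
Haverlea Township: $1,965,868 × 0.0056 = $11,008.8608
City of Vance City: $1,965,868 × 0.0046 = $9,042.9928
Community College District: $1,965,868 × 0.00273 = $5,366.81964
Calderon School District: $1,965,868 × 0.0238 = $46,787.6584
Total = $78,320.18112

$78,320.18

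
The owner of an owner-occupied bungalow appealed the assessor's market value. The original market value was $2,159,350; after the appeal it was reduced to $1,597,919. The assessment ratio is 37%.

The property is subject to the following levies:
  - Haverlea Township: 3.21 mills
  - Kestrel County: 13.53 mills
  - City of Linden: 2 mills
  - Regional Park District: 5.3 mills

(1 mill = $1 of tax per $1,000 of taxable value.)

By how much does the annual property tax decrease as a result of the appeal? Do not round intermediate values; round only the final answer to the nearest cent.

$4,993.82

Old assessed value = $2,159,350 × 0.37 = $798,959.5
New assessed value = $1,597,919 × 0.37 = $591,230.03
Combined rate = 0.00321 + 0.01353 + 0.002 + 0.0053 = 0.02404
Old tax = $798,959.5 × 0.02404 = $19,206.98638
New tax = $591,230.03 × 0.02404 = $14,213.1699212
Reduction = $19,206.98638 − $14,213.1699212 = $4,993.8164588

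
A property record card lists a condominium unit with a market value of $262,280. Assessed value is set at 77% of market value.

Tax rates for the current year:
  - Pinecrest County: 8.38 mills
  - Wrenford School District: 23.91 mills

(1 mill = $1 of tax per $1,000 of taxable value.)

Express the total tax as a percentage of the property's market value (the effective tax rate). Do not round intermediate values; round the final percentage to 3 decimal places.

Assessed value = $262,280 × 0.77 = $201,955.6
Pinecrest County: $201,955.6 × 0.00838 = $1,692.387928
Wrenford School District: $201,955.6 × 0.02391 = $4,828.758396
Total tax = $6,521.146324
Effective rate = $6,521.146324 ÷ $262,280 = 2.486% of market value

2.486%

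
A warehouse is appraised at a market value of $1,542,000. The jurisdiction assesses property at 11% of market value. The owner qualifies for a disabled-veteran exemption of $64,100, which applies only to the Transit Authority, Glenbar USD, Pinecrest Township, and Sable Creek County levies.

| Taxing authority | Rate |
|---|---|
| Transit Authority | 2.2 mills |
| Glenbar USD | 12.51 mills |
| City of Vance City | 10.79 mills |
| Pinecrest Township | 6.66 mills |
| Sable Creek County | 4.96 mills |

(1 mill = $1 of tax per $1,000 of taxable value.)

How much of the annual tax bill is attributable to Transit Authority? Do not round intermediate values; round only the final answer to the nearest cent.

$232.14

Assessed value = $1,542,000 × 0.11 = $169,620
Transit Authority taxable value = $169,620 − $64,100 = $105,520
Transit Authority levy = $105,520 × 0.0022 = $232.144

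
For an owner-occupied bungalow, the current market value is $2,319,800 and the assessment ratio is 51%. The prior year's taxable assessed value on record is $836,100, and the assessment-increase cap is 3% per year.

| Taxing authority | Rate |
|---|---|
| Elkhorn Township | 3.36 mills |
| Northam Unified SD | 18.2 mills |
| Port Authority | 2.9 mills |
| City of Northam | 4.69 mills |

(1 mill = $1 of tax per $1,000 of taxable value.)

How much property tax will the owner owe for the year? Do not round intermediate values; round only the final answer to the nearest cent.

Uncapped assessed value = $2,319,800 × 0.51 = $1,183,098
Cap limit = $836,100 × 1.03 = $861,183
Taxable assessed value = min($1,183,098, $861,183) = $861,183 (cap binds)
Elkhorn Township: $861,183 × 0.00336 = $2,893.57488
Northam Unified SD: $861,183 × 0.0182 = $15,673.5306
Port Authority: $861,183 × 0.0029 = $2,497.4307
City of Northam: $861,183 × 0.00469 = $4,038.94827
Total = $25,103.48445

$25,103.48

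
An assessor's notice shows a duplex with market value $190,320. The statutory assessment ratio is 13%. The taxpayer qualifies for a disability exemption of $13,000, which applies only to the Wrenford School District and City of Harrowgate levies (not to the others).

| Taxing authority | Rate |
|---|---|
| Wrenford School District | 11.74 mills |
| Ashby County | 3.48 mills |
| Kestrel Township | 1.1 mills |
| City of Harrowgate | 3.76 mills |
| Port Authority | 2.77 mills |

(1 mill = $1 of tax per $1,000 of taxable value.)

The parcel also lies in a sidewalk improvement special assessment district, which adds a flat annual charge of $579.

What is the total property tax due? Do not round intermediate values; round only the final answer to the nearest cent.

$942.85

Assessed value = $190,320 × 0.13 = $24,741.6
Wrenford School District: ($24,741.6 − $13,000) × 0.01174 = $11,741.6 × 0.01174 = $137.846384
Ashby County: $24,741.6 × 0.00348 = $86.100768
Kestrel Township: $24,741.6 × 0.0011 = $27.21576
City of Harrowgate: ($24,741.6 − $13,000) × 0.00376 = $11,741.6 × 0.00376 = $44.148416
Port Authority: $24,741.6 × 0.00277 = $68.534232
Levies subtotal = $363.84556
Total = $363.84556 + $579 = $942.84556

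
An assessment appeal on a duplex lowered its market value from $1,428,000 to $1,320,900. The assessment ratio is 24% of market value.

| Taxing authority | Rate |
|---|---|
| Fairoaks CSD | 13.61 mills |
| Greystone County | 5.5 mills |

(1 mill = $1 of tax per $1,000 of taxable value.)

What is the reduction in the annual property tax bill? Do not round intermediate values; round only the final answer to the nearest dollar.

Old assessed value = $1,428,000 × 0.24 = $342,720
New assessed value = $1,320,900 × 0.24 = $317,016
Combined rate = 0.01361 + 0.0055 = 0.01911
Old tax = $342,720 × 0.01911 = $6,549.3792
New tax = $317,016 × 0.01911 = $6,058.17576
Reduction = $6,549.3792 − $6,058.17576 = $491.20344

$491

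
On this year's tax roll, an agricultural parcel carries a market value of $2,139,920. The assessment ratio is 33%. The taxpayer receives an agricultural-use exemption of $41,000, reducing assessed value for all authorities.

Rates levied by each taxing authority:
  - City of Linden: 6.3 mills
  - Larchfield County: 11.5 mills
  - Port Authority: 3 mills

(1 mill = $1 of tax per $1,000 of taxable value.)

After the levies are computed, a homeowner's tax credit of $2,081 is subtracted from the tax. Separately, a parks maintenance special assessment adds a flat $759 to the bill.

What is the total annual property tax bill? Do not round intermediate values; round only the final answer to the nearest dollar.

Assessed value = $2,139,920 × 0.33 = $706,173.6
Taxable value = $706,173.6 − $41,000 = $665,173.6
City of Linden: $665,173.6 × 0.0063 = $4,190.59368
Larchfield County: $665,173.6 × 0.0115 = $7,649.4964
Port Authority: $665,173.6 × 0.003 = $1,995.5208
Levies subtotal = $13,835.61088
After credit = $13,835.61088 − $2,081 = $11,754.61088
Total = $11,754.61088 + $759 = $12,513.61088

$12,514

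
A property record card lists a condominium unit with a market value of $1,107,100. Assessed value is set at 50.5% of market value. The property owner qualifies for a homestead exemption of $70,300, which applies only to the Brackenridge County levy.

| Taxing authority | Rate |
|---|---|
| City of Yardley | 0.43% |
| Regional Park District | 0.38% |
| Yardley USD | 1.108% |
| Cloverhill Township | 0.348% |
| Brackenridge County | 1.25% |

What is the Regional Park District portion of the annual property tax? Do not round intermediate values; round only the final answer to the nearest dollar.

Assessed value = $1,107,100 × 0.505 = $559,085.5
Regional Park District taxable value = $559,085.5 (exemption does not apply)
Regional Park District levy = $559,085.5 × 0.0038 = $2,124.5249

$2,125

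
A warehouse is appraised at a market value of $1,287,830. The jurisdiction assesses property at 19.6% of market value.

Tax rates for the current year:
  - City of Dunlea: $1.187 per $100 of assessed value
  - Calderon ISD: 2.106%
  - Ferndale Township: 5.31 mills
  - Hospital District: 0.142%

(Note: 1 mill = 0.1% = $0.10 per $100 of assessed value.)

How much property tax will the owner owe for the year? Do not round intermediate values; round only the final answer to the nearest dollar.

$10,011

Assessed value = $1,287,830 × 0.196 = $252,414.68
City of Dunlea: $252,414.68 × 0.01187 = $2,996.1622516
Calderon ISD: $252,414.68 × 0.02106 = $5,315.8531608
Ferndale Township: $252,414.68 × 0.00531 = $1,340.3219508
Hospital District: $252,414.68 × 0.00142 = $358.4288456
Total = $10,010.7662088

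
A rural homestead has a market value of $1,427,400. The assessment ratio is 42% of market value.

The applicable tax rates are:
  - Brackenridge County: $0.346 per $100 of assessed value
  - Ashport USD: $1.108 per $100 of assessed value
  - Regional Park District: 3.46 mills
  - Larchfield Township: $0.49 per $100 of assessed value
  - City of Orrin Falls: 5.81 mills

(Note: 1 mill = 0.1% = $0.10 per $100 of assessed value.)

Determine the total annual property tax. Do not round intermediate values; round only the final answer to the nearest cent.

Assessed value = $1,427,400 × 0.42 = $599,508
Brackenridge County: $599,508 × 0.00346 = $2,074.29768
Ashport USD: $599,508 × 0.01108 = $6,642.54864
Regional Park District: $599,508 × 0.00346 = $2,074.29768
Larchfield Township: $599,508 × 0.0049 = $2,937.5892
City of Orrin Falls: $599,508 × 0.00581 = $3,483.14148
Total = $17,211.87468

$17,211.87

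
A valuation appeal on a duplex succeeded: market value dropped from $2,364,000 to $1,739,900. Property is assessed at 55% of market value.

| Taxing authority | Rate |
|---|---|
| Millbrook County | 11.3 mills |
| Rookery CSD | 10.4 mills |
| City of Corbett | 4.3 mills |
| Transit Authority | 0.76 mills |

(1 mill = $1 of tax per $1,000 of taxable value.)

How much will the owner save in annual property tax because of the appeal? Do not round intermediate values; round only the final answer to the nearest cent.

$9,185.50

Old assessed value = $2,364,000 × 0.55 = $1,300,200
New assessed value = $1,739,900 × 0.55 = $956,945
Combined rate = 0.0113 + 0.0104 + 0.0043 + 0.00076 = 0.02676
Old tax = $1,300,200 × 0.02676 = $34,793.352
New tax = $956,945 × 0.02676 = $25,607.8482
Reduction = $34,793.352 − $25,607.8482 = $9,185.5038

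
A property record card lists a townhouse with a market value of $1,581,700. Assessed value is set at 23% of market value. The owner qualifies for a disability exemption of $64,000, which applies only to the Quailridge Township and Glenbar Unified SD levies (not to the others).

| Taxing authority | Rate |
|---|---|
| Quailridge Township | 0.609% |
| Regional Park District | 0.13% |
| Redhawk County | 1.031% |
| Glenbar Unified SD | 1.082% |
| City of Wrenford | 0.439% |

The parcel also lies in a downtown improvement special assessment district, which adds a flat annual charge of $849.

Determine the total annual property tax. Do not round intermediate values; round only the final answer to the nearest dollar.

Assessed value = $1,581,700 × 0.23 = $363,791
Quailridge Township: ($363,791 − $64,000) × 0.00609 = $299,791 × 0.00609 = $1,825.72719
Regional Park District: $363,791 × 0.0013 = $472.9283
Redhawk County: $363,791 × 0.01031 = $3,750.68521
Glenbar Unified SD: ($363,791 − $64,000) × 0.01082 = $299,791 × 0.01082 = $3,243.73862
City of Wrenford: $363,791 × 0.00439 = $1,597.04249
Levies subtotal = $10,890.12181
Total = $10,890.12181 + $849 = $11,739.12181

$11,739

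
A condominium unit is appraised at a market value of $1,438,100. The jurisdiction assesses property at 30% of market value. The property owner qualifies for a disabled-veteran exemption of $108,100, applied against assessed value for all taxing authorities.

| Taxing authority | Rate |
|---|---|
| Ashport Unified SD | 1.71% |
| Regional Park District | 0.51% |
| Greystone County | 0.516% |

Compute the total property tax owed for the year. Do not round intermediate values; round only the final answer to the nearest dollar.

$8,846

Assessed value = $1,438,100 × 0.3 = $431,430
Taxable value = $431,430 − $108,100 = $323,330
Ashport Unified SD: $323,330 × 0.0171 = $5,528.943
Regional Park District: $323,330 × 0.0051 = $1,648.983
Greystone County: $323,330 × 0.00516 = $1,668.3828
Total = $5,528.943 + $1,648.983 + $1,668.3828 = $8,846.3088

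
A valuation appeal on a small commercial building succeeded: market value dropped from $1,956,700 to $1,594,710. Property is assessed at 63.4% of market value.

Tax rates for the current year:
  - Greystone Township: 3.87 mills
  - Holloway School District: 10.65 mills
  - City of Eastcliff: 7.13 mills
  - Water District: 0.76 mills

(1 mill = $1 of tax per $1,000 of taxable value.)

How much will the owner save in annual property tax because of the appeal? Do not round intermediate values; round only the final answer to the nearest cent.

Old assessed value = $1,956,700 × 0.634 = $1,240,547.8
New assessed value = $1,594,710 × 0.634 = $1,011,046.14
Combined rate = 0.00387 + 0.01065 + 0.00713 + 0.00076 = 0.02241
Old tax = $1,240,547.8 × 0.02241 = $27,800.676198
New tax = $1,011,046.14 × 0.02241 = $22,657.5439974
Reduction = $27,800.676198 − $22,657.5439974 = $5,143.1322006

$5,143.13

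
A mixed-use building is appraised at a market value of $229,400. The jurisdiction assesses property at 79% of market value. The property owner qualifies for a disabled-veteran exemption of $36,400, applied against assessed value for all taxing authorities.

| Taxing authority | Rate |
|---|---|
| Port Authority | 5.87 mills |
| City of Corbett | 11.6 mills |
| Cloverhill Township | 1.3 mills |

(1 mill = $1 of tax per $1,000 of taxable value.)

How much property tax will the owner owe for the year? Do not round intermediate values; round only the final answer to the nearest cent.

$2,718.38

Assessed value = $229,400 × 0.79 = $181,226
Taxable value = $181,226 − $36,400 = $144,826
Port Authority: $144,826 × 0.00587 = $850.12862
City of Corbett: $144,826 × 0.0116 = $1,679.9816
Cloverhill Township: $144,826 × 0.0013 = $188.2738
Total = $850.12862 + $1,679.9816 + $188.2738 = $2,718.38402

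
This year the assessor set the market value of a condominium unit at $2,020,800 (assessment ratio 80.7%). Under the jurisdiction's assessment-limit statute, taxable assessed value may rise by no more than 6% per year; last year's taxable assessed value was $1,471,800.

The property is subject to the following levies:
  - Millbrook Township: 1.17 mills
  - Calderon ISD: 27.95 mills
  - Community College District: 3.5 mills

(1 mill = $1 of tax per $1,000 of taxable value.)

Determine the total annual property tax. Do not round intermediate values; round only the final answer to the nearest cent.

Uncapped assessed value = $2,020,800 × 0.807 = $1,630,785.6
Cap limit = $1,471,800 × 1.06 = $1,560,108
Taxable assessed value = min($1,630,785.6, $1,560,108) = $1,560,108 (cap binds)
Millbrook Township: $1,560,108 × 0.00117 = $1,825.32636
Calderon ISD: $1,560,108 × 0.02795 = $43,605.0186
Community College District: $1,560,108 × 0.0035 = $5,460.378
Total = $50,890.72296

$50,890.72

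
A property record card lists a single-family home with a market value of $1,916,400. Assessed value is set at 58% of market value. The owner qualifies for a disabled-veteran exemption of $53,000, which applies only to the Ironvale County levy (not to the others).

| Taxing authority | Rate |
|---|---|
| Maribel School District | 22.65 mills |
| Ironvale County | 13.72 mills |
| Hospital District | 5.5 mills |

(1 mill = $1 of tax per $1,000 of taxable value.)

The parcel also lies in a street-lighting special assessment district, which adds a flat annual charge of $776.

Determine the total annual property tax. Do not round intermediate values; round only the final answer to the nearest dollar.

Assessed value = $1,916,400 × 0.58 = $1,111,512
Maribel School District: $1,111,512 × 0.02265 = $25,175.7468
Ironvale County: ($1,111,512 − $53,000) × 0.01372 = $1,058,512 × 0.01372 = $14,522.78464
Hospital District: $1,111,512 × 0.0055 = $6,113.316
Levies subtotal = $45,811.84744
Total = $45,811.84744 + $776 = $46,587.84744

$46,588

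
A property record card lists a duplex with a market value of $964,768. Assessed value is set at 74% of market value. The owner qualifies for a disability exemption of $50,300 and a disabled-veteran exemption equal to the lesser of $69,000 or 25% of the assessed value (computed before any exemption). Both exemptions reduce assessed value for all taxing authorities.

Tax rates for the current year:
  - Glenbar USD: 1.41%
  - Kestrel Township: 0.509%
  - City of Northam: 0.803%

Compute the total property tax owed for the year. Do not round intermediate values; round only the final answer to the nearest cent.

$16,185.78

Assessed value = $964,768 × 0.74 = $713,928.32
Disabled-veteran exemption = min($69,000, 25% × $713,928.32) = min($69,000, $178,482.08) = $69,000 (dollar cap binds)
Taxable value = $713,928.32 − $50,300 − $69,000 = $594,628.32
Glenbar USD: $594,628.32 × 0.0141 = $8,384.259312
Kestrel Township: $594,628.32 × 0.00509 = $3,026.6581488
City of Northam: $594,628.32 × 0.00803 = $4,774.8654096
Total = $16,185.7828704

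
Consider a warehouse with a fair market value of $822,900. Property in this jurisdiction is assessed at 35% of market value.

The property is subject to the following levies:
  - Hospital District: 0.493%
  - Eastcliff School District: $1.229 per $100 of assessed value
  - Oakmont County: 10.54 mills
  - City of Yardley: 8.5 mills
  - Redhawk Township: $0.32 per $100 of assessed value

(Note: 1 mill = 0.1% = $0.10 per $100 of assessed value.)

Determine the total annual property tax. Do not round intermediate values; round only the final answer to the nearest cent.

$11,365.07

Assessed value = $822,900 × 0.35 = $288,015
Hospital District: $288,015 × 0.00493 = $1,419.91395
Eastcliff School District: $288,015 × 0.01229 = $3,539.70435
Oakmont County: $288,015 × 0.01054 = $3,035.6781
City of Yardley: $288,015 × 0.0085 = $2,448.1275
Redhawk Township: $288,015 × 0.0032 = $921.648
Total = $11,365.0719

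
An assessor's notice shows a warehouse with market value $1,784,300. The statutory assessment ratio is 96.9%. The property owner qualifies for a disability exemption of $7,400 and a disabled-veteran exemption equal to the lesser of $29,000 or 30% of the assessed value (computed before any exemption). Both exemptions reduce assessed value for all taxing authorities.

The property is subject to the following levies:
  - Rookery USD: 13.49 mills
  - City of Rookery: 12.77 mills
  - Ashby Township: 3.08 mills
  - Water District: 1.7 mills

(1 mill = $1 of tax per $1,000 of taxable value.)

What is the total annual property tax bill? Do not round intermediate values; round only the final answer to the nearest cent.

$52,537.89

Assessed value = $1,784,300 × 0.969 = $1,728,986.7
Disabled-veteran exemption = min($29,000, 30% × $1,728,986.7) = min($29,000, $518,696.01) = $29,000 (dollar cap binds)
Taxable value = $1,728,986.7 − $7,400 − $29,000 = $1,692,586.7
Rookery USD: $1,692,586.7 × 0.01349 = $22,832.994583
City of Rookery: $1,692,586.7 × 0.01277 = $21,614.332159
Ashby Township: $1,692,586.7 × 0.00308 = $5,213.167036
Water District: $1,692,586.7 × 0.0017 = $2,877.39739
Total = $52,537.891168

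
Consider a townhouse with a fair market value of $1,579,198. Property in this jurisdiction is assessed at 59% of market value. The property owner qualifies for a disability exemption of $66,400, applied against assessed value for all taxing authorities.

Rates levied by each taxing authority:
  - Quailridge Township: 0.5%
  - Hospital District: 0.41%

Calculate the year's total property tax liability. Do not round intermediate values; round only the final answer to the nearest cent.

Assessed value = $1,579,198 × 0.59 = $931,726.82
Taxable value = $931,726.82 − $66,400 = $865,326.82
Quailridge Township: $865,326.82 × 0.005 = $4,326.6341
Hospital District: $865,326.82 × 0.0041 = $3,547.839962
Total = $4,326.6341 + $3,547.839962 = $7,874.474062

$7,874.47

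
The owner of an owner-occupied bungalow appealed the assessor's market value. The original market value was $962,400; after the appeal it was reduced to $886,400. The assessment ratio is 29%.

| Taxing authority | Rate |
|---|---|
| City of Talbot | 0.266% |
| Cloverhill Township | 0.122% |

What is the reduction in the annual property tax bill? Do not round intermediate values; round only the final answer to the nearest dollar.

Old assessed value = $962,400 × 0.29 = $279,096
New assessed value = $886,400 × 0.29 = $257,056
Combined rate = 0.00266 + 0.00122 = 0.00388
Old tax = $279,096 × 0.00388 = $1,082.89248
New tax = $257,056 × 0.00388 = $997.37728
Reduction = $1,082.89248 − $997.37728 = $85.5152

$86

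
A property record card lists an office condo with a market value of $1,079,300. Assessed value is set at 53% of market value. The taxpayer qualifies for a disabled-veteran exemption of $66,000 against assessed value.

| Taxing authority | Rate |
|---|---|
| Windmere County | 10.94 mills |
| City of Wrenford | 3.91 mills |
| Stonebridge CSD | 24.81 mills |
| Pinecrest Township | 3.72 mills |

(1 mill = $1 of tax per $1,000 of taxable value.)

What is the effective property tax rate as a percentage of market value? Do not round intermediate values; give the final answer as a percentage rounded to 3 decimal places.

2.034%

Assessed value = $1,079,300 × 0.53 = $572,029
Taxable value = $572,029 − $66,000 = $506,029
Windmere County: $506,029 × 0.01094 = $5,535.95726
City of Wrenford: $506,029 × 0.00391 = $1,978.57339
Stonebridge CSD: $506,029 × 0.02481 = $12,554.57949
Pinecrest Township: $506,029 × 0.00372 = $1,882.42788
Total tax = $21,951.53802
Effective rate = $21,951.53802 ÷ $1,079,300 = 2.034% of market value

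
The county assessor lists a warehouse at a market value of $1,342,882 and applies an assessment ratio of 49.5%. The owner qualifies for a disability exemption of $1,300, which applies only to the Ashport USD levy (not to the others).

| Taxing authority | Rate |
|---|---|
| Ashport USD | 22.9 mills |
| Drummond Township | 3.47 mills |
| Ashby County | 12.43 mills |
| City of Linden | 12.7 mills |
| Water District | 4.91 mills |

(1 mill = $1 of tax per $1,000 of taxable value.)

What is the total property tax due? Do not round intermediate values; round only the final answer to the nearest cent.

$37,467.46

Assessed value = $1,342,882 × 0.495 = $664,726.59
Ashport USD: ($664,726.59 − $1,300) × 0.0229 = $663,426.59 × 0.0229 = $15,192.468911
Drummond Township: $664,726.59 × 0.00347 = $2,306.6012673
Ashby County: $664,726.59 × 0.01243 = $8,262.5515137
City of Linden: $664,726.59 × 0.0127 = $8,442.027693
Water District: $664,726.59 × 0.00491 = $3,263.8075569
Total = $37,467.4569419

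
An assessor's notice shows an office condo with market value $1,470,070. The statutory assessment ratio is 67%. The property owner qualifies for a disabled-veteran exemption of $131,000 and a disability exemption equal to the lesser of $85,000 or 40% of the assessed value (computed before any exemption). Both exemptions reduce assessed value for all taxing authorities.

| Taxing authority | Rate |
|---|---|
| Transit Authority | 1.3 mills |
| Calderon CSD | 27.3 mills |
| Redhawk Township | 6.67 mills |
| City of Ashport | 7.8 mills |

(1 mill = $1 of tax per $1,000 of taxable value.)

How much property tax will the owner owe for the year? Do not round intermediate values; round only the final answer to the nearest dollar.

$33,119

Assessed value = $1,470,070 × 0.67 = $984,946.9
Disability exemption = min($85,000, 40% × $984,946.9) = min($85,000, $393,978.76) = $85,000 (dollar cap binds)
Taxable value = $984,946.9 − $131,000 − $85,000 = $768,946.9
Transit Authority: $768,946.9 × 0.0013 = $999.63097
Calderon CSD: $768,946.9 × 0.0273 = $20,992.25037
Redhawk Township: $768,946.9 × 0.00667 = $5,128.875823
City of Ashport: $768,946.9 × 0.0078 = $5,997.78582
Total = $33,118.542983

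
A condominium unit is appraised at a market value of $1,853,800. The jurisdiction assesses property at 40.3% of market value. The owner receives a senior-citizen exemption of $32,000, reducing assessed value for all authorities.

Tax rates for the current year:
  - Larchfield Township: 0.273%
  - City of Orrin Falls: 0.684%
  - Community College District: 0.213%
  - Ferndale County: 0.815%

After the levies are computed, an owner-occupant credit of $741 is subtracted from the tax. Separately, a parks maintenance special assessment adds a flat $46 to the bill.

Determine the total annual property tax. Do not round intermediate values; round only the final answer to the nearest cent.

$13,499.37

Assessed value = $1,853,800 × 0.403 = $747,081.4
Taxable value = $747,081.4 − $32,000 = $715,081.4
Larchfield Township: $715,081.4 × 0.00273 = $1,952.172222
City of Orrin Falls: $715,081.4 × 0.00684 = $4,891.156776
Community College District: $715,081.4 × 0.00213 = $1,523.123382
Ferndale County: $715,081.4 × 0.00815 = $5,827.91341
Levies subtotal = $14,194.36579
After credit = $14,194.36579 − $741 = $13,453.36579
Total = $13,453.36579 + $46 = $13,499.36579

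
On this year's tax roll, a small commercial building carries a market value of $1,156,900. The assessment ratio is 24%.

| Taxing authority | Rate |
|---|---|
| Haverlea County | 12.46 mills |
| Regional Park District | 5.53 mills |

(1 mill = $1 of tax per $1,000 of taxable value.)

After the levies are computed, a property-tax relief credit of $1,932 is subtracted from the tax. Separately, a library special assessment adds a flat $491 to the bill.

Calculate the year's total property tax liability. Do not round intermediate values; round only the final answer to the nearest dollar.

Assessed value = $1,156,900 × 0.24 = $277,656
Haverlea County: $277,656 × 0.01246 = $3,459.59376
Regional Park District: $277,656 × 0.00553 = $1,535.43768
Levies subtotal = $4,995.03144
After credit = $4,995.03144 − $1,932 = $3,063.03144
Total = $3,063.03144 + $491 = $3,554.03144

$3,554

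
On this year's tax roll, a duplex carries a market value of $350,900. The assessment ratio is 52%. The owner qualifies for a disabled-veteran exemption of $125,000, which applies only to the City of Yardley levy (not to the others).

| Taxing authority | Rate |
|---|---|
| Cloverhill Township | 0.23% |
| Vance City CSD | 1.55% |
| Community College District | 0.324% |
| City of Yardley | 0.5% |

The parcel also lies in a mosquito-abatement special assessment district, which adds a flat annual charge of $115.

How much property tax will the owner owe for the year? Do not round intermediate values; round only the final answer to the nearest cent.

Assessed value = $350,900 × 0.52 = $182,468
Cloverhill Township: $182,468 × 0.0023 = $419.6764
Vance City CSD: $182,468 × 0.0155 = $2,828.254
Community College District: $182,468 × 0.00324 = $591.19632
City of Yardley: ($182,468 − $125,000) × 0.005 = $57,468 × 0.005 = $287.34
Levies subtotal = $4,126.46672
Total = $4,126.46672 + $115 = $4,241.46672

$4,241.47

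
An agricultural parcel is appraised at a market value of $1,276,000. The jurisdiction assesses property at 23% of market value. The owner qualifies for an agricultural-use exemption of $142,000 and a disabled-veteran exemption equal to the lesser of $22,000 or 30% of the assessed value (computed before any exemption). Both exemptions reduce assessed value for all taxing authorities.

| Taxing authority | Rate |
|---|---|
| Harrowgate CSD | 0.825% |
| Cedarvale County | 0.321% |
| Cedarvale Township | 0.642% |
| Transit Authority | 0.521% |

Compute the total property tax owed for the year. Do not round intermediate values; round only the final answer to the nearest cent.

$2,989.69

Assessed value = $1,276,000 × 0.23 = $293,480
Disabled-veteran exemption = min($22,000, 30% × $293,480) = min($22,000, $88,044) = $22,000 (dollar cap binds)
Taxable value = $293,480 − $142,000 − $22,000 = $129,480
Harrowgate CSD: $129,480 × 0.00825 = $1,068.21
Cedarvale County: $129,480 × 0.00321 = $415.6308
Cedarvale Township: $129,480 × 0.00642 = $831.2616
Transit Authority: $129,480 × 0.00521 = $674.5908
Total = $2,989.6932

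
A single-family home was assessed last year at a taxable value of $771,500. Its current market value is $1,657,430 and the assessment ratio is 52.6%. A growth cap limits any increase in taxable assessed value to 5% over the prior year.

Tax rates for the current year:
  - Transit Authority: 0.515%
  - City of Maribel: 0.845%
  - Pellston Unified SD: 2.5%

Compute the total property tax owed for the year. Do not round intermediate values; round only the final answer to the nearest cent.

$31,268.90

Uncapped assessed value = $1,657,430 × 0.526 = $871,808.18
Cap limit = $771,500 × 1.05 = $810,075
Taxable assessed value = min($871,808.18, $810,075) = $810,075 (cap binds)
Transit Authority: $810,075 × 0.00515 = $4,171.88625
City of Maribel: $810,075 × 0.00845 = $6,845.13375
Pellston Unified SD: $810,075 × 0.025 = $20,251.875
Total = $31,268.895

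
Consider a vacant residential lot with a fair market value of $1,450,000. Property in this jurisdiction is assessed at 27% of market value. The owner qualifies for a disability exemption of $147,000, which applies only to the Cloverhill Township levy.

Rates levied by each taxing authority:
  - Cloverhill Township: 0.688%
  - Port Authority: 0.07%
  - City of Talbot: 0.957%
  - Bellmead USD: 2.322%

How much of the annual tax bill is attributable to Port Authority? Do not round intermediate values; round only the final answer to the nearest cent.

Assessed value = $1,450,000 × 0.27 = $391,500
Port Authority taxable value = $391,500 (exemption does not apply)
Port Authority levy = $391,500 × 0.0007 = $274.05

$274.05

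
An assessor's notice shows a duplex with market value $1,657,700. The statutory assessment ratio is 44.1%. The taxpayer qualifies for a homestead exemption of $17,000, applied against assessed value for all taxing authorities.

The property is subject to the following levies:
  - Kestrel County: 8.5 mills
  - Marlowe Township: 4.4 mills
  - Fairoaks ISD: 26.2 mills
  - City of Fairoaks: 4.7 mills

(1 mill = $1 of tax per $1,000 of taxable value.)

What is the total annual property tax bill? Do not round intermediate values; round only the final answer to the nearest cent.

$31,275.20

Assessed value = $1,657,700 × 0.441 = $731,045.7
Taxable value = $731,045.7 − $17,000 = $714,045.7
Kestrel County: $714,045.7 × 0.0085 = $6,069.38845
Marlowe Township: $714,045.7 × 0.0044 = $3,141.80108
Fairoaks ISD: $714,045.7 × 0.0262 = $18,707.99734
City of Fairoaks: $714,045.7 × 0.0047 = $3,356.01479
Total = $6,069.38845 + $3,141.80108 + $18,707.99734 + $3,356.01479 = $31,275.20166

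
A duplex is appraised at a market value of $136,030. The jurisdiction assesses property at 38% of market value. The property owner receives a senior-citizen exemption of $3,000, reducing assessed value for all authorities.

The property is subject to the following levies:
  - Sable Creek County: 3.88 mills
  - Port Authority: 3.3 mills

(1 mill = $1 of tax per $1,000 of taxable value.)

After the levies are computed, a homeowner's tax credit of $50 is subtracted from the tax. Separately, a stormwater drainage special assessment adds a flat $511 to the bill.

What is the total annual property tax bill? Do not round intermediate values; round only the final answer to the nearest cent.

Assessed value = $136,030 × 0.38 = $51,691.4
Taxable value = $51,691.4 − $3,000 = $48,691.4
Sable Creek County: $48,691.4 × 0.00388 = $188.922632
Port Authority: $48,691.4 × 0.0033 = $160.68162
Levies subtotal = $349.604252
After credit = $349.604252 − $50 = $299.604252
Total = $299.604252 + $511 = $810.604252

$810.60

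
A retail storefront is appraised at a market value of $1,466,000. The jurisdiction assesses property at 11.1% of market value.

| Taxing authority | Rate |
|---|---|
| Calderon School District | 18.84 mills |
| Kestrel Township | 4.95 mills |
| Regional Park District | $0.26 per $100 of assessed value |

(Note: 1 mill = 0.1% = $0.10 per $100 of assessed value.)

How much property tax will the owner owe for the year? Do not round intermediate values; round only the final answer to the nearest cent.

$4,294.34

Assessed value = $1,466,000 × 0.111 = $162,726
Calderon School District: $162,726 × 0.01884 = $3,065.75784
Kestrel Township: $162,726 × 0.00495 = $805.4937
Regional Park District: $162,726 × 0.0026 = $423.0876
Total = $4,294.33914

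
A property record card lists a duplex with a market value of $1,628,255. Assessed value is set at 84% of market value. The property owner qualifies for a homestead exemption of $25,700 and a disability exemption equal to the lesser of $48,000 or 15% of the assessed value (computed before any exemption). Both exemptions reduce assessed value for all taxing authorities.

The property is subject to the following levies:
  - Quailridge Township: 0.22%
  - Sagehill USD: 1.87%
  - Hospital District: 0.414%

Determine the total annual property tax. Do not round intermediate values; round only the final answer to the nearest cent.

$32,402.62

Assessed value = $1,628,255 × 0.84 = $1,367,734.2
Disability exemption = min($48,000, 15% × $1,367,734.2) = min($48,000, $205,160.13) = $48,000 (dollar cap binds)
Taxable value = $1,367,734.2 − $25,700 − $48,000 = $1,294,034.2
Quailridge Township: $1,294,034.2 × 0.0022 = $2,846.87524
Sagehill USD: $1,294,034.2 × 0.0187 = $24,198.43954
Hospital District: $1,294,034.2 × 0.00414 = $5,357.301588
Total = $32,402.616368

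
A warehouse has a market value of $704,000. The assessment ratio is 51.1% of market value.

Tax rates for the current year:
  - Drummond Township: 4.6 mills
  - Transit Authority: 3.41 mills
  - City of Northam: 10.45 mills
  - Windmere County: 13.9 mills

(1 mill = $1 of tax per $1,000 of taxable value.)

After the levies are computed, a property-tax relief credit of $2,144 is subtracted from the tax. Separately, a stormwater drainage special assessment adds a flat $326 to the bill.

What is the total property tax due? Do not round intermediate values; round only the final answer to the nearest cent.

Assessed value = $704,000 × 0.511 = $359,744
Drummond Township: $359,744 × 0.0046 = $1,654.8224
Transit Authority: $359,744 × 0.00341 = $1,226.72704
City of Northam: $359,744 × 0.01045 = $3,759.3248
Windmere County: $359,744 × 0.0139 = $5,000.4416
Levies subtotal = $11,641.31584
After credit = $11,641.31584 − $2,144 = $9,497.31584
Total = $9,497.31584 + $326 = $9,823.31584

$9,823.32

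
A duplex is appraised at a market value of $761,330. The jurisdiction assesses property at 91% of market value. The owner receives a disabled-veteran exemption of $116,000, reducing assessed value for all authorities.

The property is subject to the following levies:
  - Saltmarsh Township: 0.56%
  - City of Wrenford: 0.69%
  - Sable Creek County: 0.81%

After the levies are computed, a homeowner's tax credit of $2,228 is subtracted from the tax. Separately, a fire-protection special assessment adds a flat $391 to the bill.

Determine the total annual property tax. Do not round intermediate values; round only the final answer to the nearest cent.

$10,045.29

Assessed value = $761,330 × 0.91 = $692,810.3
Taxable value = $692,810.3 − $116,000 = $576,810.3
Saltmarsh Township: $576,810.3 × 0.0056 = $3,230.13768
City of Wrenford: $576,810.3 × 0.0069 = $3,979.99107
Sable Creek County: $576,810.3 × 0.0081 = $4,672.16343
Levies subtotal = $11,882.29218
After credit = $11,882.29218 − $2,228 = $9,654.29218
Total = $9,654.29218 + $391 = $10,045.29218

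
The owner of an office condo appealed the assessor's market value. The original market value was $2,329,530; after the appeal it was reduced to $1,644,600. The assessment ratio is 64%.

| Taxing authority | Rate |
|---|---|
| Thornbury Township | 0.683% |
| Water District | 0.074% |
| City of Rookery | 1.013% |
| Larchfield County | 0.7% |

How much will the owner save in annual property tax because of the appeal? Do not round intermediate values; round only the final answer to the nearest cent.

$10,827.37

Old assessed value = $2,329,530 × 0.64 = $1,490,899.2
New assessed value = $1,644,600 × 0.64 = $1,052,544
Combined rate = 0.00683 + 0.00074 + 0.01013 + 0.007 = 0.0247
Old tax = $1,490,899.2 × 0.0247 = $36,825.21024
New tax = $1,052,544 × 0.0247 = $25,997.8368
Reduction = $36,825.21024 − $25,997.8368 = $10,827.37344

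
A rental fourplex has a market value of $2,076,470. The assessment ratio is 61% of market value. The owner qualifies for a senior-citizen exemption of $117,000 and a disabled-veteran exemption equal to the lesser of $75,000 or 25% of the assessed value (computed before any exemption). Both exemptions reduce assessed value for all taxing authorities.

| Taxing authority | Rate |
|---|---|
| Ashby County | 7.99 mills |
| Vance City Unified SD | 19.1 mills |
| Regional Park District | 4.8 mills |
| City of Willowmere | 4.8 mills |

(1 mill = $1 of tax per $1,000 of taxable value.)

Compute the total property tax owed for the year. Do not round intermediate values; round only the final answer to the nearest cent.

$39,428.79

Assessed value = $2,076,470 × 0.61 = $1,266,646.7
Disabled-veteran exemption = min($75,000, 25% × $1,266,646.7) = min($75,000, $316,661.675) = $75,000 (dollar cap binds)
Taxable value = $1,266,646.7 − $117,000 − $75,000 = $1,074,646.7
Ashby County: $1,074,646.7 × 0.00799 = $8,586.427133
Vance City Unified SD: $1,074,646.7 × 0.0191 = $20,525.75197
Regional Park District: $1,074,646.7 × 0.0048 = $5,158.30416
City of Willowmere: $1,074,646.7 × 0.0048 = $5,158.30416
Total = $39,428.787423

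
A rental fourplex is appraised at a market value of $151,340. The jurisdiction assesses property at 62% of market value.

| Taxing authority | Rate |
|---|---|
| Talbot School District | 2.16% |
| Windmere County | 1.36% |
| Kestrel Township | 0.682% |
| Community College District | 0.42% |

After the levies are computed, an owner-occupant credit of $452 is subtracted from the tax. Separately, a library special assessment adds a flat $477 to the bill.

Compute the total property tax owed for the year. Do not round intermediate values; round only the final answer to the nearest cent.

$4,361.86

Assessed value = $151,340 × 0.62 = $93,830.8
Talbot School District: $93,830.8 × 0.0216 = $2,026.74528
Windmere County: $93,830.8 × 0.0136 = $1,276.09888
Kestrel Township: $93,830.8 × 0.00682 = $639.926056
Community College District: $93,830.8 × 0.0042 = $394.08936
Levies subtotal = $4,336.859576
After credit = $4,336.859576 − $452 = $3,884.859576
Total = $3,884.859576 + $477 = $4,361.859576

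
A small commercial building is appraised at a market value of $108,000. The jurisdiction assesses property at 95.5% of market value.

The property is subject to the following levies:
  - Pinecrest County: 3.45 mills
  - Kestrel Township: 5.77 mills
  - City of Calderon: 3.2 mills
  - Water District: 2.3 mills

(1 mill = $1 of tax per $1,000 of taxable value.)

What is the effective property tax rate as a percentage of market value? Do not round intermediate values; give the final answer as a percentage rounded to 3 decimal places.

1.406%

Assessed value = $108,000 × 0.955 = $103,140
Pinecrest County: $103,140 × 0.00345 = $355.833
Kestrel Township: $103,140 × 0.00577 = $595.1178
City of Calderon: $103,140 × 0.0032 = $330.048
Water District: $103,140 × 0.0023 = $237.222
Total tax = $1,518.2208
Effective rate = $1,518.2208 ÷ $108,000 = 1.406% of market value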